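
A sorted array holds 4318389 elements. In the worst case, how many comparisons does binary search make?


Halving sequence: 4318389 -> 2159194 -> 1079597 -> 539798 -> 269899 -> 134949 -> 67474 -> 33737 -> 16868 -> 8434 -> 4217 -> 2108 -> 1054 -> 527 -> 263 -> 131 -> 65 -> 32 -> 16 -> 8 -> 4 -> 2 -> 1
Number of halvings = 22
Max comparisons = 22 + 1 = 23


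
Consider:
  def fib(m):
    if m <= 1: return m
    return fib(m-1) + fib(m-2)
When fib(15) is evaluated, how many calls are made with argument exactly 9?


Let N(m) = number of times fib(m) is called while evaluating fib(15).
N(15) = 1 (the initial call).
N(14) = 1 (only fib(15) calls it).
For 1 <= m <= 13: fib(m) is called by fib(m+1) and fib(m+2), so
  N(m) = N(m+1) + N(m+2).
fib(0) is called only by fib(2), so N(0) = N(2).
Walk down from m=15:
  N(15)=1, N(14)=1, N(13)=2, N(12)=3, N(11)=5, N(10)=8, N(9)=13
N(9) = 13


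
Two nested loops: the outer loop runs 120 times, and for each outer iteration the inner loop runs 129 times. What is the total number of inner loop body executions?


Outer loop: 120 iterations
Inner loop: 129 iterations per outer iteration
Total = 120 * 129 = 15480


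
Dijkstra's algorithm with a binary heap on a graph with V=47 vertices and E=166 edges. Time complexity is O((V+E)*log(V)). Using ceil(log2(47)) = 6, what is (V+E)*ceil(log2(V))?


Dijkstra with a binary heap: each vertex is extracted once, each edge may relax once.
Each heap operation costs O(log V).
V + E = 47 + 166 = 213
ceil(log2(47)) = 6 (since 2^5 = 32 < 47 <= 64 = 2^6)
Total heap work = (V+E) * ceil(log2(V)) = 213 * 6 = 1278


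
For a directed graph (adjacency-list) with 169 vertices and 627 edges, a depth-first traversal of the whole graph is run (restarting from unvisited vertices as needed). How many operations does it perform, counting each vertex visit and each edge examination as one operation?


A full DFS traversal visits each vertex once and examines each edge once.
V = 169
E = 627
Sum = 169 + 627 = 796


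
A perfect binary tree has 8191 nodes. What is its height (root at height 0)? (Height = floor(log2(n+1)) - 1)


For a perfect binary tree of height h: n = 2^(h+1) - 1, so h = log2(n+1) - 1.
  n + 1 = 8192 = 2^13
  log2(8192) = 13
  height = 13 - 1 = 12


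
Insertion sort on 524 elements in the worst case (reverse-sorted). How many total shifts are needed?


In the worst case (reverse-sorted), each element shifts past all previous:
  Element 1: 1 shifts
  Element 2: 2 shifts
  Element 3: 3 shifts
  Element 4: 4 shifts
  Element 5: 5 shifts
  ...
  Element 523: 523 shifts
Total = 1 + 2 + ... + 523
= 524*(524-1)/2 = 137026


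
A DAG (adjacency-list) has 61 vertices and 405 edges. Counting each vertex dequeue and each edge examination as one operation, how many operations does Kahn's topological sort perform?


V = 61 (vertex processing)
E = 405 (edge processing)
V + E = 61 + 405 = 466


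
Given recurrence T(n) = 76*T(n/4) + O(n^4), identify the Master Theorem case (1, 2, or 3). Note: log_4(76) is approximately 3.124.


Master Theorem parameters: a=76, b=4, c=4
log_b(a) = 3.124
Compare b^c with a: 4^4 = 256 > 76, so c > log_b(a).
Comparing c=4 vs log_b(a)=3.124:
4 > 3.124 => Case 3
Result: T(n) = O(n^4)
Master Theorem case = 3


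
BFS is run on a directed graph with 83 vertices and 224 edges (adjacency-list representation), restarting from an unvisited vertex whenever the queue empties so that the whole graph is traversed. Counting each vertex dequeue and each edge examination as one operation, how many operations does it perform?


A full BFS traversal dequeues each vertex exactly once and examines each directed edge exactly once.
V = 83 (vertex processing cost)
E = 224 (edge examination cost)
Total operations proportional to V + E = 83 + 224 = 307


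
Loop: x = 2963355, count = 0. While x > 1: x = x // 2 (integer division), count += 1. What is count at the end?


The variable x halves each step:
x = 2963355 -> 1481677 -> 740838 -> 370419 -> 185209 -> 92604 -> 46302 -> 23151 -> 11575 -> 5787 -> 2893 -> 1446 -> 723 -> 361 -> 180 -> 90 -> 45 -> 22 -> 11 -> 5 -> 2 -> 1
Number of halvings = floor(log2(2963355)) = 21


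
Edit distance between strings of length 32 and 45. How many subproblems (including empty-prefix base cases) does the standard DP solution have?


The table includes base cases (empty prefixes).
Rows: (m+1) = 33
Columns: (n+1) = 46
Total = 33 * 46 = 1518


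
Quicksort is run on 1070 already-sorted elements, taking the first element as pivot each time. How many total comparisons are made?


Sum of comparisons per partition:
1069 + 1068 + ... + 1 + 0
= 1070 * (1070 - 1) / 2
= 1070 * 1069 / 2
= 571915


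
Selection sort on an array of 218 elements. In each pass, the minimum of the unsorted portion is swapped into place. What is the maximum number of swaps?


Selection sort performs one swap per pass:
  Pass 1: find min in positions 0 to 217, swap with position 0
  Pass 2: find min in positions 1 to 217, swap with position 1
  Pass 3: find min in positions 2 to 217, swap with position 2
  Pass 4: find min in positions 3 to 217, swap with position 3
  Pass 5: find min in positions 4 to 217, swap with position 4
  ... (212 more passes)
Total passes (and swaps) = n - 1 = 218 - 1 = 217


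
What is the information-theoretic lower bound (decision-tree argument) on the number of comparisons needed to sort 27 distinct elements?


A binary decision tree of height h has at most 2^h leaves and needs at least n! of them, so h >= ceil(log2(n!)).
Compute 27! as a running product:
  x2 = 2, x3 = 6, x4 = 24, x5 = 120
  x6 = 720, x7 = 5040, x8 = 40320, x9 = 362880
  x10 = 3628800, x11 = 39916800, x12 = 479001600, x13 = 6227020800
  x14 = 87178291200, x15 = 1307674368000, x16 = 20922789888000, x17 = 355687428096000
  x18 = 6402373705728000, x19 = 121645100408832000, x20 = 2432902008176640000, x21 = 51090942171709440000
  x22 = 1124000727777607680000, x23 = 25852016738884976640000, x24 = 620448401733239439360000, x25 = 15511210043330985984000000
  x26 = 403291461126605635584000000, x27 = 10888869450418352160768000000
27! = 10888869450418352160768000000
Bracket between powers of 2:
  2^93 = 9903520314283042199192993792 < 10888869450418352160768000000 <= 19807040628566084398385987584 = 2^94
So ceil(log2(27!)) = 94


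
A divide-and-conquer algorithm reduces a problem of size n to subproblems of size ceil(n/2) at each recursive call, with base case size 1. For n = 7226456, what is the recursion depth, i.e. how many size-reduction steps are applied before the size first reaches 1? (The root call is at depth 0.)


Each step divides the size by 2 (rounding up); after k steps the size is ceil(n/2^k), which equals 1 exactly when 2^k >= n.
So the depth is the smallest k with 2^k >= 7226456, i.e. ceil(log_2(7226456)).
2^22 = 4194304 < 7226456 <= 8388608 = 2^23
Recursion depth = 23


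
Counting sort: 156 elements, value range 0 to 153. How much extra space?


n = 156 (output array)
k = 154 (count array for 154 distinct values)
Extra space = 156 + 154 = 310


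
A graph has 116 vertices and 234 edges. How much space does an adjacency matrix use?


Adjacency matrix: V x V grid of entries
Space = V^2 = 116^2 = 116 * 116 = 13456


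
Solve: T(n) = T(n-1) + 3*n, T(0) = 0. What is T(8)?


Expanding the recurrence:
T(8) = T(7) + 3*8
       = T(6) + 3*7 + 3*8
       ...
       = T(0) + 3*(1 + 2 + ... + 8)
       = 0 + 3 * 8*9/2
       = 0 + 3 * 36
       = 0 + 108 = 108


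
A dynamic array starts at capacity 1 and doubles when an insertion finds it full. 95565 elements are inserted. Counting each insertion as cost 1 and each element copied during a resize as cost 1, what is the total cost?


n = 95565
Insertion costs: 95565
Resizes copy 1, 2, 4, ... up to the largest power of 2 that is <= n-1 = 95564, i.e. 65536.
Copy costs = 1 + 2 + 4 + 8 + 16 + 32 + 64 + 128 + 256 + 512 + 1024 + 2048 + 4096 + 8192 + 16384 + 32768 + 65536 = 131071
Total = 95565 + 131071 = 226636


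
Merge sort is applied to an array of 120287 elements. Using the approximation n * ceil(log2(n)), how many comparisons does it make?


Merge sort divides the array into halves recursively.
Number of levels = ceil(log2(120287)) = 17
At each level, approximately n = 120287 comparisons are needed for merging.
Total comparisons ~ n * ceil(log2(n)) = 120287 * 17 = 2044879


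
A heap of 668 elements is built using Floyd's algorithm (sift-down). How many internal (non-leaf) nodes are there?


Leaf nodes occupy roughly half the array.
Sift-down is called for each internal node, starting from the last one.
Internal nodes = floor(n/2) = floor(668/2) = 334


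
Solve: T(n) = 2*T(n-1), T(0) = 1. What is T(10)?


Unrolling:
T(10) = 2*T(9) = 2^2*T(8) = ... = 2^10*T(0)
= 2^10 * 1
= 1024 * 1 = 1024


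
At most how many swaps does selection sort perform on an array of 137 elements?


Each of the 136 passes places one element in its final position.
Pass 1: swap minimum into position 0
Pass 2: swap minimum of remaining into position 1
...
Pass 136: last two elements, one swap
Maximum swaps = 137 - 1 = 136


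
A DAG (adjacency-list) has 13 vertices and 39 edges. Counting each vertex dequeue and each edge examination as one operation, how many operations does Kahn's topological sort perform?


V = 13 (vertex processing)
E = 39 (edge processing)
V + E = 13 + 39 = 52


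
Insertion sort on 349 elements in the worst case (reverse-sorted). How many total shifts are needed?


In the worst case (reverse-sorted), each element shifts past all previous:
  Element 1: 1 shifts
  Element 2: 2 shifts
  Element 3: 3 shifts
  Element 4: 4 shifts
  Element 5: 5 shifts
  ...
  Element 348: 348 shifts
Total = 1 + 2 + ... + 348
= 349*(349-1)/2 = 60726


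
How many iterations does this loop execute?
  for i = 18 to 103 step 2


The loop variable i takes values starting at 18 and increments by 2 each iteration.
Sequence: i = 18, 20, 22, 24, 26, 28, 30, 32, 34, ...
The upper bound 103 is inclusive, so the count is floor((last - first) / step) + 1:
floor((103 - 18) / 2) + 1 = floor(85/2) + 1 = 42 + 1 = 43


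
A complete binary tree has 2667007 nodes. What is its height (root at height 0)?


In a complete binary tree, level k holds nodes 2^k .. 2^(k+1)-1 (1-indexed).
Height = floor(log2(n)) = floor(log2(2667007)) = 21
Check: 2^21 = 2097152 <= 2667007 < 4194304 = 2^22


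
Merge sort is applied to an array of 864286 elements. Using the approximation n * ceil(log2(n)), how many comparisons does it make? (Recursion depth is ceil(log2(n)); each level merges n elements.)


Merge sort divides the array into halves recursively.
Number of levels = ceil(log2(864286)) = 20
At each level, approximately n = 864286 comparisons are needed for merging.
Total comparisons ~ n * ceil(log2(n)) = 864286 * 20 = 17285720


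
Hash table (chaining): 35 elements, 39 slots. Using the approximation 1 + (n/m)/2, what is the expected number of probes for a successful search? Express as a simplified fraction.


Computing expected probes:
alpha = 35/39
= 1 + alpha/2
= 1 + 35/(2*39)
= (2*39 + 35) / (2*39)
= 113/78


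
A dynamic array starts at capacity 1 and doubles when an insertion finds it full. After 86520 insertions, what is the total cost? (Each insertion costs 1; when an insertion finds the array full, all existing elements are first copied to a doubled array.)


Insertion cost: 86520 (one per element)
Resizes occur just before inserting elements 2, 3, 5, 9, ...
Elements copied at each resize: 1 + 2 + 4 + 8 + 16 + 32 + 64 + 128 + 256 + 512 + 1024 + 2048 + 4096 + 8192 + 16384 + 32768 + 65536
Sum of copies = 131071 (geometric series: 2^k - 1)
Total = 86520 + 131071 = 217591


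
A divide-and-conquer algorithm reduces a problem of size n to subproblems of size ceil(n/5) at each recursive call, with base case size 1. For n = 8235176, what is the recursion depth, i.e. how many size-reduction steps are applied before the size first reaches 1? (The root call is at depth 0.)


Each step divides the size by 5 (rounding up); after k steps the size is ceil(n/5^k), which equals 1 exactly when 5^k >= n.
So the depth is the smallest k with 5^k >= 8235176, i.e. ceil(log_5(8235176)).
5^9 = 1953125 < 8235176 <= 9765625 = 5^10
Recursion depth = 10


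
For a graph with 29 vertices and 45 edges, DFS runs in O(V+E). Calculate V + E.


A full DFS traversal visits each vertex once and examines each edge once.
V = 29
E = 45
Sum = 29 + 45 = 74


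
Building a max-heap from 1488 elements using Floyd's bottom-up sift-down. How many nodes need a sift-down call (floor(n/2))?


In a heap of 1488 elements (0-indexed array):
  Last element index: 1487
  Parent of last element: floor((1487 - 1) / 2) = 743
  Internal nodes: indices 0 to 743
  Count = floor(1488/2) = 744


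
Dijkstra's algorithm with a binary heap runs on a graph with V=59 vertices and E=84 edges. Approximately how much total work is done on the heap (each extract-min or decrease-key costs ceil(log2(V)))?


Dijkstra with a binary heap: each vertex is extracted once, each edge may relax once.
Each heap operation costs O(log V).
V + E = 59 + 84 = 143
ceil(log2(59)) = 6 (since 2^5 = 32 < 59 <= 64 = 2^6)
Total heap work = (V+E) * ceil(log2(V)) = 143 * 6 = 858


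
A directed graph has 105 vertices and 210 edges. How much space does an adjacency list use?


Adjacency list: one list head per vertex + one entry per edge
Vertex heads: 105
Edge entries: 210
Total = 105 + 210 = 315


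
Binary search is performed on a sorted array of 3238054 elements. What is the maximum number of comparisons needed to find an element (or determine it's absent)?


Binary search halves the search space each comparison:
  Step 1: search space = 3238054 -> 1619027
  Step 2: search space = 1619027 -> 809513
  Step 3: search space = 809513 -> 404756
  Step 4: search space = 404756 -> 202378
  Step 5: search space = 202378 -> 101189
  Step 6: search space = 101189 -> 50594
  Step 7: search space = 50594 -> 25297
  Step 8: search space = 25297 -> 12648
  Step 9: search space = 12648 -> 6324
  Step 10: search space = 6324 -> 3162
  Step 11: search space = 3162 -> 1581
  Step 12: search space = 1581 -> 790
  Step 13: search space = 790 -> 395
  Step 14: search space = 395 -> 197
  Step 15: search space = 197 -> 98
  Step 16: search space = 98 -> 49
  Step 17: search space = 49 -> 24
  Step 18: search space = 24 -> 12
  Step 19: search space = 12 -> 6
  Step 20: search space = 6 -> 3
  Step 21: search space = 3 -> 1
  Step 22: search space = 1 (final check)
Maximum comparisons = floor(log2(3238054)) + 1 = 21 + 1 = 22


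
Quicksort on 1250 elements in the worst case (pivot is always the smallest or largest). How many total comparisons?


In the worst case, each partition step picks the worst pivot:
  Partition 1: 1249 comparisons (n-1 elements to compare)
  Partition 2: 1248 comparisons
  Partition 3: 1247 comparisons
  Partition 4: 1246 comparisons
  Partition 5: 1245 comparisons
  ...
  Last partition: 0 comparisons
Total = (n-1) + (n-2) + ... + 1 + 0 = n*(n-1)/2
= 1250*1249/2 = 780625


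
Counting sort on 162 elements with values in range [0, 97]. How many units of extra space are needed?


Output array size: 162 (to store sorted result)
Count array size: 98 (one slot per possible value, range 0 to 97)
Total extra space = 162 + 98 = 260


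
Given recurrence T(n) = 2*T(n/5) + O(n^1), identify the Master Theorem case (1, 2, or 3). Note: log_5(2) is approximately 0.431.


Master Theorem parameters: a=2, b=5, c=1
log_b(a) = 0.431
Compare b^c with a: 5^1 = 5 > 2, so c > log_b(a).
Comparing c=1 vs log_b(a)=0.431:
1 > 0.431 => Case 3
Result: T(n) = O(n^1)
Master Theorem case = 3


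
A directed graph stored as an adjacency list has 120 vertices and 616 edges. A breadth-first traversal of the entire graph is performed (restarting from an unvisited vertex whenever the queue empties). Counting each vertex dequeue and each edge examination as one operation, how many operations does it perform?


A full BFS traversal dequeues each vertex once and examines each edge once.
Vertex visits: 120
Edge visits: 616
V + E = 120 + 616 = 736


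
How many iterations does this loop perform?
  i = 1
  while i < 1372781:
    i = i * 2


The loop variable doubles each iteration:
i = 1 -> 2 -> 4 -> 8 -> 16 -> 32 -> 64 -> 128 -> 256 -> 512 -> 1024 -> 2048 -> 4096 -> 8192 -> 16384 -> 32768 -> 65536 -> 131072 -> 262144 -> 524288 -> 1048576 -> 2097152 (stop, 2097152 >= 1372781)
Number of doublings = ceil(log2(1372781)) = 21


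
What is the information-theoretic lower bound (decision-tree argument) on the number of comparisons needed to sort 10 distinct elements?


A binary decision tree of height h has at most 2^h leaves and needs at least n! of them, so h >= ceil(log2(n!)).
Compute 10! as a running product:
  x2 = 2, x3 = 6, x4 = 24, x5 = 120
  x6 = 720, x7 = 5040, x8 = 40320, x9 = 362880
  x10 = 3628800
10! = 3628800
Bracket between powers of 2:
  2^21 = 2097152 < 3628800 <= 4194304 = 2^22
So ceil(log2(10!)) = 22


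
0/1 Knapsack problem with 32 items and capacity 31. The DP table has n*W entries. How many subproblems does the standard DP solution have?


The DP table is indexed by (item, capacity).
Rows: 32 items
Columns: 31 capacity values (1 to W)
Total subproblems = 32 * 31 = 992


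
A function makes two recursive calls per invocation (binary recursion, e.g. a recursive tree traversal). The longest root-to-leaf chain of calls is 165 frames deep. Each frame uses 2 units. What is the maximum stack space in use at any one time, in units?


Binary recursion: the two calls run one after the other, so only one root-to-leaf chain of frames is on the stack at a time.
Maximum depth (longest chain) = 165 frames
Each frame = 2 units
Max stack space = 165 * 2 = 330


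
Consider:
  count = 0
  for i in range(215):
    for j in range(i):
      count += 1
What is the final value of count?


For each i, the inner loop runs i times:
  i=0: inner runs 0 times
  i=1: inner runs 1 time
  i=2: inner runs 2 times
  i=3: inner runs 3 times
  i=4: inner runs 4 times
  i=5: inner runs 5 times
  i=6: inner runs 6 times
  i=7: inner runs 7 times
  ...
Total = 0 + 1 + 2 + ... + 214 = 215*(215-1)/2 = 23005


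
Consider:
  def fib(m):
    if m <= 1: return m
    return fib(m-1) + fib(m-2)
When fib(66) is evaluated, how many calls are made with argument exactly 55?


Let N(m) = number of times fib(m) is called while evaluating fib(66).
N(66) = 1 (the initial call).
N(65) = 1 (only fib(66) calls it).
For 1 <= m <= 64: fib(m) is called by fib(m+1) and fib(m+2), so
  N(m) = N(m+1) + N(m+2).
fib(0) is called only by fib(2), so N(0) = N(2).
Walk down from m=66:
  N(66)=1, N(65)=1, N(64)=2, N(63)=3, N(62)=5, N(61)=8, N(60)=13, N(59)=21, N(58)=34, N(57)=55, N(56)=89, N(55)=144
N(55) = 144


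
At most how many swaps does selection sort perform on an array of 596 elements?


Each of the 595 passes places one element in its final position.
Pass 1: swap minimum into position 0
Pass 2: swap minimum of remaining into position 1
...
Pass 595: last two elements, one swap
Maximum swaps = 596 - 1 = 595


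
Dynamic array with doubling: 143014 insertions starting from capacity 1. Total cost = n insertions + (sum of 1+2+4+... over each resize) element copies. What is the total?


n = 143014
Insertion costs: 143014
Resizes copy 1, 2, 4, ... up to the largest power of 2 that is <= n-1 = 143013, i.e. 131072.
Copy costs = 1 + 2 + 4 + 8 + 16 + 32 + 64 + 128 + 256 + 512 + 1024 + 2048 + 4096 + 8192 + 16384 + 32768 + 65536 + 131072 = 262143
Total = 143014 + 262143 = 405157


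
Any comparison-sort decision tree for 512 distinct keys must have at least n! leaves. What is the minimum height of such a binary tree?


A binary decision tree of height h has at most 2^h leaves and needs at least n! of them, so h >= ceil(log2(n!)).
512! is far too large to multiply out, so use Stirling's series:
  ln(n!) ~ n ln n - n + (1/2) ln(2 pi n) + 1/(12n)  (error below 1/(360 n^3), negligible here)
  ln(512) = 6.2383246
  n ln n = 512 * 6.2383246 = 3194.0222
  (1/2) ln(2 pi * 512) = (1/2) ln(3216.9909) = 4.0381
  1/(12*512) = 0.0002
  ln(512!) ~ 3194.0222 - 512 + 4.0381 + 0.0002 = 2686.0605
Convert to base 2: log2(512!) = 2686.0605 / ln 2 = 2686.0605 / 0.69314718 = 3875.1662
ceil(3875.1662) = 3876


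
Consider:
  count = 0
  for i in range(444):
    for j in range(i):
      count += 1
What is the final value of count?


For each i, the inner loop runs i times:
  i=0: inner runs 0 times
  i=1: inner runs 1 time
  i=2: inner runs 2 times
  i=3: inner runs 3 times
  i=4: inner runs 4 times
  i=5: inner runs 5 times
  i=6: inner runs 6 times
  i=7: inner runs 7 times
  ...
Total = 0 + 1 + 2 + ... + 443 = 444*(444-1)/2 = 98346


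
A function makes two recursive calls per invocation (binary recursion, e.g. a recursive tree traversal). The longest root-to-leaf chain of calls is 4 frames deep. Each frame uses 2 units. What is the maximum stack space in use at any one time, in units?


Binary recursion: the two calls run one after the other, so only one root-to-leaf chain of frames is on the stack at a time.
Maximum depth (longest chain) = 4 frames
Each frame = 2 units
Max stack space = 4 * 2 = 8


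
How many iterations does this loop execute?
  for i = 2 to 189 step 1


The loop variable i takes values starting at 2 and increments by 1 each iteration.
Sequence: i = 2, 3, 4, 5, 6, 7, 8, 9, 10, ...
The upper bound 189 is inclusive, so the count is floor((last - first) / step) + 1:
floor((189 - 2) / 1) + 1 = floor(187/1) + 1 = 187 + 1 = 188


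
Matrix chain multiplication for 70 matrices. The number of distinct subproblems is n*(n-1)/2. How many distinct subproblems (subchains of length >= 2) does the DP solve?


Subproblems are indexed by (i, j) where i < j.
Number of such pairs = n*(n-1)/2
= 70 * 69 / 2
= 2415


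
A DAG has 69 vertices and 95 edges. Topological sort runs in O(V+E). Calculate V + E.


V = 69 (vertex processing)
E = 95 (edge processing)
V + E = 69 + 95 = 164


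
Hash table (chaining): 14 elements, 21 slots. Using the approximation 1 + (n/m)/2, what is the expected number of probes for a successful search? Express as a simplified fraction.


Computing expected probes:
alpha = 14/21
= 1 + alpha/2
= 1 + 14/(2*21)
= (2*21 + 14) / (2*21)
= 56/42 = 4/3


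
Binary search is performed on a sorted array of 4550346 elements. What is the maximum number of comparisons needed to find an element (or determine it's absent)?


Binary search halves the search space each comparison:
  Step 1: search space = 4550346 -> 2275173
  Step 2: search space = 2275173 -> 1137586
  Step 3: search space = 1137586 -> 568793
  Step 4: search space = 568793 -> 284396
  Step 5: search space = 284396 -> 142198
  Step 6: search space = 142198 -> 71099
  Step 7: search space = 71099 -> 35549
  Step 8: search space = 35549 -> 17774
  Step 9: search space = 17774 -> 8887
  Step 10: search space = 8887 -> 4443
  Step 11: search space = 4443 -> 2221
  Step 12: search space = 2221 -> 1110
  Step 13: search space = 1110 -> 555
  Step 14: search space = 555 -> 277
  Step 15: search space = 277 -> 138
  Step 16: search space = 138 -> 69
  Step 17: search space = 69 -> 34
  Step 18: search space = 34 -> 17
  Step 19: search space = 17 -> 8
  Step 20: search space = 8 -> 4
  Step 21: search space = 4 -> 2
  Step 22: search space = 2 -> 1
  Step 23: search space = 1 (final check)
Maximum comparisons = floor(log2(4550346)) + 1 = 22 + 1 = 23


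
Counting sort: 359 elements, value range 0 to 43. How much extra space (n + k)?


n = 359 (output array)
k = 44 (count array for 44 distinct values)
Extra space = 359 + 44 = 403


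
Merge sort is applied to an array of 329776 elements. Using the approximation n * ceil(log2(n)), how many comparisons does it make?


Merge sort divides the array into halves recursively.
Number of levels = ceil(log2(329776)) = 19
At each level, approximately n = 329776 comparisons are needed for merging.
Total comparisons ~ n * ceil(log2(n)) = 329776 * 19 = 6265744


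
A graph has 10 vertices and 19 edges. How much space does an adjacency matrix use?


Adjacency matrix: V x V grid of entries
Space = V^2 = 10^2 = 10 * 10 = 100


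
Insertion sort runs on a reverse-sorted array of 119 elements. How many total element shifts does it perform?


Sum of shifts = 1 + 2 + 3 + ... + 118
= 119 * 118 / 2
= 14042 / 2
= 7021


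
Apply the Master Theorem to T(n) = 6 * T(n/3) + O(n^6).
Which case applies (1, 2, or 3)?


The Master Theorem: T(n) = a*T(n/b) + O(n^c)
  a = 6, b = 3, c = 6
log_b(a) = log_3(6) ~ 1.631
Compare b^c with a: 3^6 = 729 > 6, so c > log_b(a).
Since c > log_b(a), Case 3 applies.
T(n) = O(n^6)
Master Theorem case = 3


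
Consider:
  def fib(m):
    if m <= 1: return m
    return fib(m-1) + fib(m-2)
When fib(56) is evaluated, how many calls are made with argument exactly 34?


Let N(m) = number of times fib(m) is called while evaluating fib(56).
N(56) = 1 (the initial call).
N(55) = 1 (only fib(56) calls it).
For 1 <= m <= 54: fib(m) is called by fib(m+1) and fib(m+2), so
  N(m) = N(m+1) + N(m+2).
fib(0) is called only by fib(2), so N(0) = N(2).
Walk down from m=56:
  N(56)=1, N(55)=1, N(54)=2, N(53)=3, N(52)=5, N(51)=8, N(50)=13, N(49)=21, N(48)=34, N(47)=55, N(46)=89, N(45)=144, N(44)=233, N(43)=377, N(42)=610, N(41)=987, N(40)=1597, N(39)=2584, N(38)=4181, N(37)=6765, N(36)=10946, N(35)=17711, N(34)=28657
N(34) = 28657


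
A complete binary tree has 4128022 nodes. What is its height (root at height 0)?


In a complete binary tree, level k holds nodes 2^k .. 2^(k+1)-1 (1-indexed).
Height = floor(log2(n)) = floor(log2(4128022)) = 21
Check: 2^21 = 2097152 <= 4128022 < 4194304 = 2^22


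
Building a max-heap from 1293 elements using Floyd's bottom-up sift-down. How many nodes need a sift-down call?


In a heap of 1293 elements (0-indexed array):
  Last element index: 1292
  Parent of last element: floor((1292 - 1) / 2) = 645
  Internal nodes: indices 0 to 645
  Count = floor(1293/2) = 646


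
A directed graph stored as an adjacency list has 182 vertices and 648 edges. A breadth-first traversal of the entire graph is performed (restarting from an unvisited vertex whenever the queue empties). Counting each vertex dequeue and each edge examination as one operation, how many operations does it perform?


A full BFS traversal dequeues each vertex once and examines each edge once.
Vertex visits: 182
Edge visits: 648
V + E = 182 + 648 = 830


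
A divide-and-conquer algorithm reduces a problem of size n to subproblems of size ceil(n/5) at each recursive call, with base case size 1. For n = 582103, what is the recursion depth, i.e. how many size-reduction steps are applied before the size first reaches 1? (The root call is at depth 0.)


Each step divides the size by 5 (rounding up); after k steps the size is ceil(n/5^k), which equals 1 exactly when 5^k >= n.
So the depth is the smallest k with 5^k >= 582103, i.e. ceil(log_5(582103)).
5^8 = 390625 < 582103 <= 1953125 = 5^9
Recursion depth = 9


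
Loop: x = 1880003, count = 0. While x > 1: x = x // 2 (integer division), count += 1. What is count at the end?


The variable x halves each step:
x = 1880003 -> 940001 -> 470000 -> 235000 -> 117500 -> 58750 -> 29375 -> 14687 -> 7343 -> 3671 -> 1835 -> 917 -> 458 -> 229 -> 114 -> 57 -> 28 -> 14 -> 7 -> 3 -> 1
Number of halvings = floor(log2(1880003)) = 20


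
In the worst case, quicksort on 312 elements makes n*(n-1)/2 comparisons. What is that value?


Sum of comparisons per partition:
311 + 310 + ... + 1 + 0
= 312 * (312 - 1) / 2
= 312 * 311 / 2
= 48516


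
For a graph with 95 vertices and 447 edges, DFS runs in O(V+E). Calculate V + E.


A full DFS traversal visits each vertex once and examines each edge once.
V = 95
E = 447
Sum = 95 + 447 = 542


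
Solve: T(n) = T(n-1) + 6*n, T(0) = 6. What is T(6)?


Expanding the recurrence:
T(6) = T(5) + 6*6
       = T(4) + 6*5 + 6*6
       ...
       = T(0) + 6*(1 + 2 + ... + 6)
       = 6 + 6 * 6*7/2
       = 6 + 6 * 21
       = 6 + 126 = 132


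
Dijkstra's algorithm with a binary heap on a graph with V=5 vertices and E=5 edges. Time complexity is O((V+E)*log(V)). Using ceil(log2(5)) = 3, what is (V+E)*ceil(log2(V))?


Dijkstra with a binary heap: each vertex is extracted once, each edge may relax once.
Each heap operation costs O(log V).
V + E = 5 + 5 = 10
ceil(log2(5)) = 3 (since 2^2 = 4 < 5 <= 8 = 2^3)
Total heap work = (V+E) * ceil(log2(V)) = 10 * 3 = 30


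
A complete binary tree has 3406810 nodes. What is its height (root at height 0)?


In a complete binary tree, level k holds nodes 2^k .. 2^(k+1)-1 (1-indexed).
Height = floor(log2(n)) = floor(log2(3406810)) = 21
Check: 2^21 = 2097152 <= 3406810 < 4194304 = 2^22


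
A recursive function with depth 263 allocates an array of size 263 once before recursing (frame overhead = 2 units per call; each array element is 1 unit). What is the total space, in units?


Array allocation: 263 units (allocated once)
Stack frames: 263 deep * 2 per frame = 526 units
Total = 263 + 526 = 789


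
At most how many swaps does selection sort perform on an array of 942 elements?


Each of the 941 passes places one element in its final position.
Pass 1: swap minimum into position 0
Pass 2: swap minimum of remaining into position 1
...
Pass 941: last two elements, one swap
Maximum swaps = 942 - 1 = 941


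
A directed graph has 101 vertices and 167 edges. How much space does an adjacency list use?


Adjacency list: one list head per vertex + one entry per edge
Vertex heads: 101
Edge entries: 167
Total = 101 + 167 = 268


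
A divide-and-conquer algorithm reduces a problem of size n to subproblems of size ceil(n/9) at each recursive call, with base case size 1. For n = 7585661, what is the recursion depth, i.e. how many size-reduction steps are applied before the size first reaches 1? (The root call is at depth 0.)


Each step divides the size by 9 (rounding up); after k steps the size is ceil(n/9^k), which equals 1 exactly when 9^k >= n.
So the depth is the smallest k with 9^k >= 7585661, i.e. ceil(log_9(7585661)).
9^7 = 4782969 < 7585661 <= 43046721 = 9^8
Recursion depth = 8


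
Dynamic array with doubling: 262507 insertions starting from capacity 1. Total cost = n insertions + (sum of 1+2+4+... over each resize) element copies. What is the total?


n = 262507
Insertion costs: 262507
Resizes copy 1, 2, 4, ... up to the largest power of 2 that is <= n-1 = 262506, i.e. 262144.
Copy costs = 1 + 2 + 4 + 8 + 16 + 32 + 64 + 128 + 256 + 512 + 1024 + 2048 + 4096 + 8192 + 16384 + 32768 + 65536 + 131072 + 262144 = 524287
Total = 262507 + 524287 = 786794


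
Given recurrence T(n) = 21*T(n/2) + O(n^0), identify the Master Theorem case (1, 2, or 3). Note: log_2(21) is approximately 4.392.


Master Theorem parameters: a=21, b=2, c=0
log_b(a) = 4.392
Compare b^c with a: 2^0 = 1 < 21, so c < log_b(a).
Comparing c=0 vs log_b(a)=4.392:
0 < 4.392 => Case 1
Result: T(n) = O(n^(log_2 21)) ~ O(n^4.392)
Master Theorem case = 1


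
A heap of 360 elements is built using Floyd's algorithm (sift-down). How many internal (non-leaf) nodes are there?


Leaf nodes occupy roughly half the array.
Sift-down is called for each internal node, starting from the last one.
Internal nodes = floor(n/2) = floor(360/2) = 180


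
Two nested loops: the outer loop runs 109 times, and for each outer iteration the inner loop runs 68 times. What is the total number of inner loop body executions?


Outer loop: 109 iterations
Inner loop: 68 iterations per outer iteration
Total = 109 * 68 = 7412


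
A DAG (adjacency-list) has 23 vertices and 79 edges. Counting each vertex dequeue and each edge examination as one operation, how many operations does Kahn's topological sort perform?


V = 23 (vertex processing)
E = 79 (edge processing)
V + E = 23 + 79 = 102


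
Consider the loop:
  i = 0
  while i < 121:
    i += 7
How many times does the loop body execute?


Starting at i = 0, each iteration adds 7.
Iterations until i >= 121:
  Iteration 1: i = 0 -> i = 7
  Iteration 2: i = 7 -> i = 14
  Iteration 3: i = 14 -> i = 21
  Iteration 4: i = 21 -> i = 28
  Iteration 5: i = 28 -> i = 35
  Iteration 6: i = 35 -> i = 42
  Iteration 7: i = 42 -> i = 49
  Iteration 8: i = 49 -> i = 56
  ... continuing ...
Total iterations = ceil(121/7) = 18


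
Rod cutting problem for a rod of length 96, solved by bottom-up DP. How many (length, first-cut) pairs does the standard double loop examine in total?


For each subproblem length i = 1..96, the inner loop considers i possible first cuts.
Total = 1 + 2 + ... + 96
= 96*(96+1)/2
= 96*97/2 = 4656


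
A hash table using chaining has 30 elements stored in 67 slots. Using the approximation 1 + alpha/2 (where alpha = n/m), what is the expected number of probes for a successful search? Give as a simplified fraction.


Load factor alpha = n/m = 30/67
Expected probes = 1 + alpha/2 = 1 + 30/(2*67)
= 1 + 30/134
= 134/134 + 30/134
= 164/134
Simplify: 82/67


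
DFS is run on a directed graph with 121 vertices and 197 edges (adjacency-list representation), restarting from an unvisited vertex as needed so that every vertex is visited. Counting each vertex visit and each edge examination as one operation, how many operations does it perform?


A full DFS traversal processes each vertex exactly once (push/pop on stack).
Each directed edge is examined once.
V = 121, E = 197
V + E = 318


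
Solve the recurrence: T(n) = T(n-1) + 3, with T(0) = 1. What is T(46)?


Unrolling the recurrence:
T(46) = T(45) + 3
       = T(44) + 3 + 3
       = T(43) + 3*3
       ...
       = T(0) + 3*46
       = 1 + 138 = 139


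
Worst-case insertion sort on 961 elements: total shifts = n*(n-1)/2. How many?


Sum of shifts = 1 + 2 + 3 + ... + 960
= 961 * 960 / 2
= 922560 / 2
= 461280


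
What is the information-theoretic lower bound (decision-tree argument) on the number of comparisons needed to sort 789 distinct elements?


A binary decision tree of height h has at most 2^h leaves and needs at least n! of them, so h >= ceil(log2(n!)).
789! is far too large to multiply out, so use Stirling's series:
  ln(n!) ~ n ln n - n + (1/2) ln(2 pi n) + 1/(12n)  (error below 1/(360 n^3), negligible here)
  ln(789) = 6.6707663
  n ln n = 789 * 6.6707663 = 5263.2346
  (1/2) ln(2 pi * 789) = (1/2) ln(4957.4332) = 4.2543
  1/(12*789) = 0.0001
  ln(789!) ~ 5263.2346 - 789 + 4.2543 + 0.0001 = 4478.4890
Convert to base 2: log2(789!) = 4478.4890 / ln 2 = 4478.4890 / 0.69314718 = 6461.0939
ceil(6461.0939) = 6462


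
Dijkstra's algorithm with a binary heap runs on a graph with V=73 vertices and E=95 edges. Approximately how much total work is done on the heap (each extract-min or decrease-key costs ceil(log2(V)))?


Dijkstra with a binary heap: each vertex is extracted once, each edge may relax once.
Each heap operation costs O(log V).
V + E = 73 + 95 = 168
ceil(log2(73)) = 7 (since 2^6 = 64 < 73 <= 128 = 2^7)
Total heap work = (V+E) * ceil(log2(V)) = 168 * 7 = 1176


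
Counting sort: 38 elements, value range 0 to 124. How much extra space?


n = 38 (output array)
k = 125 (count array for 125 distinct values)
Extra space = 38 + 125 = 163


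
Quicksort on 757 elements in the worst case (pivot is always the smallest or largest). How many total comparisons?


In the worst case, each partition step picks the worst pivot:
  Partition 1: 756 comparisons (n-1 elements to compare)
  Partition 2: 755 comparisons
  Partition 3: 754 comparisons
  Partition 4: 753 comparisons
  Partition 5: 752 comparisons
  ...
  Last partition: 0 comparisons
Total = (n-1) + (n-2) + ... + 1 + 0 = n*(n-1)/2
= 757*756/2 = 286146


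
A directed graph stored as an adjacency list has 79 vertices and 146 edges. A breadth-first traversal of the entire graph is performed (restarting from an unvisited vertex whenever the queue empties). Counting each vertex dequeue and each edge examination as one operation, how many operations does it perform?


A full BFS traversal dequeues each vertex once and examines each edge once.
Vertex visits: 79
Edge visits: 146
V + E = 79 + 146 = 225


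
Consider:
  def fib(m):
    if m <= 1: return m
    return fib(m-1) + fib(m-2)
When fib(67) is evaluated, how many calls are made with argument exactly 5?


Let N(m) = number of times fib(m) is called while evaluating fib(67).
N(67) = 1 (the initial call).
N(66) = 1 (only fib(67) calls it).
For 1 <= m <= 65: fib(m) is called by fib(m+1) and fib(m+2), so
  N(m) = N(m+1) + N(m+2).
fib(0) is called only by fib(2), so N(0) = N(2).
Walk down from m=67:
  N(67)=1, N(66)=1, N(65)=2, N(64)=3, N(63)=5, N(62)=8, N(61)=13, N(60)=21, N(59)=34, N(58)=55, N(57)=89, N(56)=144, N(55)=233, N(54)=377, N(53)=610, N(52)=987, N(51)=1597, N(50)=2584, N(49)=4181, N(48)=6765, N(47)=10946, N(46)=17711, N(45)=28657, N(44)=46368, N(43)=75025, N(42)=121393, N(41)=196418, N(40)=317811, N(39)=514229, N(38)=832040, N(37)=1346269, N(36)=2178309, N(35)=3524578, N(34)=5702887, N(33)=9227465, N(32)=14930352, N(31)=24157817, N(30)=39088169, N(29)=63245986, N(28)=102334155, N(27)=165580141, N(26)=267914296, N(25)=433494437, N(24)=701408733, N(23)=1134903170, N(22)=1836311903, N(21)=2971215073, N(20)=4807526976, N(19)=7778742049, N(18)=12586269025, N(17)=20365011074, N(16)=32951280099, N(15)=53316291173, N(14)=86267571272, N(13)=139583862445, N(12)=225851433717, N(11)=365435296162, N(10)=591286729879, N(9)=956722026041, N(8)=1548008755920, N(7)=2504730781961, N(6)=4052739537881, N(5)=6557470319842
N(5) = 6557470319842


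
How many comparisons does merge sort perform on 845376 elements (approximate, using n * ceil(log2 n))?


Recursion depth: ceil(log2(845376)) = 20
Each recursion level merges n = 845376 elements
Total = 845376 * 20 = 16907520


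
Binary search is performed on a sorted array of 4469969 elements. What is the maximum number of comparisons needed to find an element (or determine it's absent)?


Binary search halves the search space each comparison:
  Step 1: search space = 4469969 -> 2234984
  Step 2: search space = 2234984 -> 1117492
  Step 3: search space = 1117492 -> 558746
  Step 4: search space = 558746 -> 279373
  Step 5: search space = 279373 -> 139686
  Step 6: search space = 139686 -> 69843
  Step 7: search space = 69843 -> 34921
  Step 8: search space = 34921 -> 17460
  Step 9: search space = 17460 -> 8730
  Step 10: search space = 8730 -> 4365
  Step 11: search space = 4365 -> 2182
  Step 12: search space = 2182 -> 1091
  Step 13: search space = 1091 -> 545
  Step 14: search space = 545 -> 272
  Step 15: search space = 272 -> 136
  Step 16: search space = 136 -> 68
  Step 17: search space = 68 -> 34
  Step 18: search space = 34 -> 17
  Step 19: search space = 17 -> 8
  Step 20: search space = 8 -> 4
  Step 21: search space = 4 -> 2
  Step 22: search space = 2 -> 1
  Step 23: search space = 1 (final check)
Maximum comparisons = floor(log2(4469969)) + 1 = 22 + 1 = 23


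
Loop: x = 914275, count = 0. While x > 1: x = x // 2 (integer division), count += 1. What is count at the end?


The variable x halves each step:
x = 914275 -> 457137 -> 228568 -> 114284 -> 57142 -> 28571 -> 14285 -> 7142 -> 3571 -> 1785 -> 892 -> 446 -> 223 -> 111 -> 55 -> 27 -> 13 -> 6 -> 3 -> 1
Number of halvings = floor(log2(914275)) = 19


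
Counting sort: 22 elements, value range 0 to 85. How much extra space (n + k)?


n = 22 (output array)
k = 86 (count array for 86 distinct values)
Extra space = 22 + 86 = 108


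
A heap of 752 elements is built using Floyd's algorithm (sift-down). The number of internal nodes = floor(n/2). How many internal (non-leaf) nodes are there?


Leaf nodes occupy roughly half the array.
Sift-down is called for each internal node, starting from the last one.
Internal nodes = floor(n/2) = floor(752/2) = 376


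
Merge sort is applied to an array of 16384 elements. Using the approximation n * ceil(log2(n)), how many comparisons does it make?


Merge sort divides the array into halves recursively.
Number of levels = ceil(log2(16384)) = 14
At each level, approximately n = 16384 comparisons are needed for merging.
Total comparisons ~ n * ceil(log2(n)) = 16384 * 14 = 229376
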